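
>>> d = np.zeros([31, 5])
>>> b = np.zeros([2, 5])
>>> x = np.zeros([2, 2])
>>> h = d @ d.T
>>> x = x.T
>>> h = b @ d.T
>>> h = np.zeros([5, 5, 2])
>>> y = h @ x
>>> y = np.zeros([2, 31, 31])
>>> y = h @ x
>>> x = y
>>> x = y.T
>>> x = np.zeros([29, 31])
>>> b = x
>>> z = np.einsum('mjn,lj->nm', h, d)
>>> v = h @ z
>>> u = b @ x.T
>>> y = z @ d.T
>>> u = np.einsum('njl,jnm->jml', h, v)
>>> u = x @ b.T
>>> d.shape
(31, 5)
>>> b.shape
(29, 31)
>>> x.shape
(29, 31)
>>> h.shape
(5, 5, 2)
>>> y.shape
(2, 31)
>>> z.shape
(2, 5)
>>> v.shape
(5, 5, 5)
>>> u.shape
(29, 29)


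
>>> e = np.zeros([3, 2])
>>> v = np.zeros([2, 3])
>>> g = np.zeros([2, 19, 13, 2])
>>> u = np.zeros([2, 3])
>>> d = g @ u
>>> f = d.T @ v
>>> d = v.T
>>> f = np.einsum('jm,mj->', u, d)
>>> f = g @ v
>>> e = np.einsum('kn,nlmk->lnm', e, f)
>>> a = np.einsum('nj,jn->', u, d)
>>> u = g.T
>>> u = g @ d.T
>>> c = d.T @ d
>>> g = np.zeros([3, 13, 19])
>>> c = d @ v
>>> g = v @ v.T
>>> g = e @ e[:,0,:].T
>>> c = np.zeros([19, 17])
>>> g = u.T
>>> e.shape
(19, 2, 13)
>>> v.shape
(2, 3)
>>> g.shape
(3, 13, 19, 2)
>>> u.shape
(2, 19, 13, 3)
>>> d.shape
(3, 2)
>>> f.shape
(2, 19, 13, 3)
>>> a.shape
()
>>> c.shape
(19, 17)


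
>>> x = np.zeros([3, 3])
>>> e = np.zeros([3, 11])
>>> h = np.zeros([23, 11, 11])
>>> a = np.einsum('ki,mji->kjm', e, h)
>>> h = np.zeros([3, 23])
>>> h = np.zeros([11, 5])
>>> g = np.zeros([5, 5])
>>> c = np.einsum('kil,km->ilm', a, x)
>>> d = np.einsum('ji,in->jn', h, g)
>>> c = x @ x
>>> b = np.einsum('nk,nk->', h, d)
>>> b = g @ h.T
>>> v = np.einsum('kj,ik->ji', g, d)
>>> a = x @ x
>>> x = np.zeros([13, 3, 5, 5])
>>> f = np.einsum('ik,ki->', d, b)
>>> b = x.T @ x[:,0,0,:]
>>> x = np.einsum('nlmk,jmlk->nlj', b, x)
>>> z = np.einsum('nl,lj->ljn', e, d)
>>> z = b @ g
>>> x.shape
(5, 5, 13)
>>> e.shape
(3, 11)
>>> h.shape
(11, 5)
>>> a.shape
(3, 3)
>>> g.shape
(5, 5)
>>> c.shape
(3, 3)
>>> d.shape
(11, 5)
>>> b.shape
(5, 5, 3, 5)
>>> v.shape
(5, 11)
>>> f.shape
()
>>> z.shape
(5, 5, 3, 5)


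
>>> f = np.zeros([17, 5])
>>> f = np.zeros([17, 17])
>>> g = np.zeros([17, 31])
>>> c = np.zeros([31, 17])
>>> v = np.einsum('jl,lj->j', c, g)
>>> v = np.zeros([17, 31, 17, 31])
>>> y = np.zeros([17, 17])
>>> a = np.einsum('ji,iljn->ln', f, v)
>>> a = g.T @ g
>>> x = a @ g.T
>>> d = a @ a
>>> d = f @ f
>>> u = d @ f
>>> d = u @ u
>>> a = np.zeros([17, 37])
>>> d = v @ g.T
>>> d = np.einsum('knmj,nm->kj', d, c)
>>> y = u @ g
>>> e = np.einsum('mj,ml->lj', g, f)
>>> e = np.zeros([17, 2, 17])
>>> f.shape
(17, 17)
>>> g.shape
(17, 31)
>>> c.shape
(31, 17)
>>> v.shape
(17, 31, 17, 31)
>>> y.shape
(17, 31)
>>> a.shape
(17, 37)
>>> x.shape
(31, 17)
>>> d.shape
(17, 17)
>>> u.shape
(17, 17)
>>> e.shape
(17, 2, 17)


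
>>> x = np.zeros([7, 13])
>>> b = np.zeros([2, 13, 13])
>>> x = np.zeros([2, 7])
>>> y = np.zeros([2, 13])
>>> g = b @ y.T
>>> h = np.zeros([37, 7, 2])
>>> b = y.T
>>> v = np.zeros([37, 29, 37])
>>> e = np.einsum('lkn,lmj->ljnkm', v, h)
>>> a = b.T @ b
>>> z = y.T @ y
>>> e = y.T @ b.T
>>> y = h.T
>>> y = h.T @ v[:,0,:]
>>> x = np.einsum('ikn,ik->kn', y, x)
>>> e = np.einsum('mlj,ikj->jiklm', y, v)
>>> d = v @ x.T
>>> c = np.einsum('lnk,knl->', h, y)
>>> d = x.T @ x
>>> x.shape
(7, 37)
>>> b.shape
(13, 2)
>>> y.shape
(2, 7, 37)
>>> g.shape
(2, 13, 2)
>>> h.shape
(37, 7, 2)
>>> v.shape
(37, 29, 37)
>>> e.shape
(37, 37, 29, 7, 2)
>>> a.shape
(2, 2)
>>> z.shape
(13, 13)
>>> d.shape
(37, 37)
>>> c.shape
()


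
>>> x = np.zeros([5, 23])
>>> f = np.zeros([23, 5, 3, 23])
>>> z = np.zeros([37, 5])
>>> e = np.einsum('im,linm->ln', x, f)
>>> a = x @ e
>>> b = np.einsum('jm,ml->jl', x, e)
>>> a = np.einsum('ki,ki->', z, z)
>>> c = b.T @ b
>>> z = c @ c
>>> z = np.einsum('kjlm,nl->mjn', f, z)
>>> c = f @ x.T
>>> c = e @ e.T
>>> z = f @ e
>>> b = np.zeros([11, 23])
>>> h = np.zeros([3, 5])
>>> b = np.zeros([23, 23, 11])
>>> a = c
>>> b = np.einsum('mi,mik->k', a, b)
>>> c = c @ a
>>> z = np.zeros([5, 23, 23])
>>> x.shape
(5, 23)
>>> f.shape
(23, 5, 3, 23)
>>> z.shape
(5, 23, 23)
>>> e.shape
(23, 3)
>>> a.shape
(23, 23)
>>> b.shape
(11,)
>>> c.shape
(23, 23)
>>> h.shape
(3, 5)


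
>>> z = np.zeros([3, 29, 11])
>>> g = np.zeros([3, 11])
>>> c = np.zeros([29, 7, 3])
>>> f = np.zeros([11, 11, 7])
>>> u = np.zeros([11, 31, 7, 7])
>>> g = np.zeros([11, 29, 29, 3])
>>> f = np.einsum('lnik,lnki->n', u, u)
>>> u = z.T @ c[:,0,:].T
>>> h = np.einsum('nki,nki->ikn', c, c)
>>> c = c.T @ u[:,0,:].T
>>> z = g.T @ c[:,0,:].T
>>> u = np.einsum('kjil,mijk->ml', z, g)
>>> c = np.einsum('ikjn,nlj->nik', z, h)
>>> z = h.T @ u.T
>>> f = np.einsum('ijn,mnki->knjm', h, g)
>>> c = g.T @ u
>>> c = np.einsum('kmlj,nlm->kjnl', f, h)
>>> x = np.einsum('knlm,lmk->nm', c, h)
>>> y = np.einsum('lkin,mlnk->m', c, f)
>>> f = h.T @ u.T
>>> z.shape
(29, 7, 11)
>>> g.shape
(11, 29, 29, 3)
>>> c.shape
(29, 11, 3, 7)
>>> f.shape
(29, 7, 11)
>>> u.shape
(11, 3)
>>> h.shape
(3, 7, 29)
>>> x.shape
(11, 7)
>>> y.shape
(29,)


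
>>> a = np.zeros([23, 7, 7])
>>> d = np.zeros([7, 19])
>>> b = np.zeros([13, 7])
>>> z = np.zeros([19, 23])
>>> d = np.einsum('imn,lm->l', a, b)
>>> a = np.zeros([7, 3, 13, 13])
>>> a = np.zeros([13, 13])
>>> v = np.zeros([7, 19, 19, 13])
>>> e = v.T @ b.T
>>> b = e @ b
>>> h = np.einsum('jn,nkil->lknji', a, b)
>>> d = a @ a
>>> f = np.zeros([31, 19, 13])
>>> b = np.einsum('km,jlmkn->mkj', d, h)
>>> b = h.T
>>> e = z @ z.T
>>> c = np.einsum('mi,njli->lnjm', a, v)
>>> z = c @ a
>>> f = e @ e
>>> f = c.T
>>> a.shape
(13, 13)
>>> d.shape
(13, 13)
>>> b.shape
(19, 13, 13, 19, 7)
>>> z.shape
(19, 7, 19, 13)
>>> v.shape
(7, 19, 19, 13)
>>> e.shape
(19, 19)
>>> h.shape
(7, 19, 13, 13, 19)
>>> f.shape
(13, 19, 7, 19)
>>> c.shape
(19, 7, 19, 13)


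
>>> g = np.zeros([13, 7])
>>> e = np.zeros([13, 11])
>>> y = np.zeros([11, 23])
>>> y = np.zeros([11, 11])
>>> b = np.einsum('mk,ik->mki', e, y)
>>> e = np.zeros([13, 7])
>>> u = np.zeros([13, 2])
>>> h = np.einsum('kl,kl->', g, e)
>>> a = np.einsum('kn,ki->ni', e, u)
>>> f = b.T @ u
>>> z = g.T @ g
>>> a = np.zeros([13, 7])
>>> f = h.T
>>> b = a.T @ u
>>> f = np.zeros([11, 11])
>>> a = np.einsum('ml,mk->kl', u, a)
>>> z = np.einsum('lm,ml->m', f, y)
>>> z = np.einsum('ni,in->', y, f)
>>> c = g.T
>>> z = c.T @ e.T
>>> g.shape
(13, 7)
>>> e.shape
(13, 7)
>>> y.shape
(11, 11)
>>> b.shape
(7, 2)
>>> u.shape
(13, 2)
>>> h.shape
()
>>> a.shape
(7, 2)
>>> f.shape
(11, 11)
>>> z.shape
(13, 13)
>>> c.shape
(7, 13)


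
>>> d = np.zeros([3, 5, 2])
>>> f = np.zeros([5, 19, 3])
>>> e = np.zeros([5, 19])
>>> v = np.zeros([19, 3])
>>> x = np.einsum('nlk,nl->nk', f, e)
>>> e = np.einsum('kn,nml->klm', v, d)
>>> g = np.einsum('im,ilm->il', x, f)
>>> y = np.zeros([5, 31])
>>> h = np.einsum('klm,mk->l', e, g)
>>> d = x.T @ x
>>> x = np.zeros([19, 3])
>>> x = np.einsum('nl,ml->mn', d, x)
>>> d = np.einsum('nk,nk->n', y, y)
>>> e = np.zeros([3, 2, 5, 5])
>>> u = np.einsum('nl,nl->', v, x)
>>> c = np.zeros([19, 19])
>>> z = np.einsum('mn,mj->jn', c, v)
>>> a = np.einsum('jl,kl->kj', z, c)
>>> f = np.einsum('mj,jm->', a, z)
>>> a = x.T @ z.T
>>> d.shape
(5,)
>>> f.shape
()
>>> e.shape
(3, 2, 5, 5)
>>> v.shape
(19, 3)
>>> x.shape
(19, 3)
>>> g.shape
(5, 19)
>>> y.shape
(5, 31)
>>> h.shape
(2,)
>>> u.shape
()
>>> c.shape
(19, 19)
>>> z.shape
(3, 19)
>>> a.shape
(3, 3)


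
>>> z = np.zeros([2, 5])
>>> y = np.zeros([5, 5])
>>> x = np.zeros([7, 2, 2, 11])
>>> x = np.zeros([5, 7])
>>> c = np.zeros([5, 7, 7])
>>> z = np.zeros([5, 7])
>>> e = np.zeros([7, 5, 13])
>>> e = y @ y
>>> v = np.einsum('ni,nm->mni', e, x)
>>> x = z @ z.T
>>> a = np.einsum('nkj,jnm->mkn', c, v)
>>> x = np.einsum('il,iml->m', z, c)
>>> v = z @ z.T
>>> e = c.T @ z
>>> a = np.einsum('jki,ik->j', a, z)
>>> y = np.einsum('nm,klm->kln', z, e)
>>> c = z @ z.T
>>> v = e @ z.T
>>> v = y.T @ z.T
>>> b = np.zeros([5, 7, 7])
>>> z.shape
(5, 7)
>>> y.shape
(7, 7, 5)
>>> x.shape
(7,)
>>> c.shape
(5, 5)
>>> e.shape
(7, 7, 7)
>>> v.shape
(5, 7, 5)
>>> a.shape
(5,)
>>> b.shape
(5, 7, 7)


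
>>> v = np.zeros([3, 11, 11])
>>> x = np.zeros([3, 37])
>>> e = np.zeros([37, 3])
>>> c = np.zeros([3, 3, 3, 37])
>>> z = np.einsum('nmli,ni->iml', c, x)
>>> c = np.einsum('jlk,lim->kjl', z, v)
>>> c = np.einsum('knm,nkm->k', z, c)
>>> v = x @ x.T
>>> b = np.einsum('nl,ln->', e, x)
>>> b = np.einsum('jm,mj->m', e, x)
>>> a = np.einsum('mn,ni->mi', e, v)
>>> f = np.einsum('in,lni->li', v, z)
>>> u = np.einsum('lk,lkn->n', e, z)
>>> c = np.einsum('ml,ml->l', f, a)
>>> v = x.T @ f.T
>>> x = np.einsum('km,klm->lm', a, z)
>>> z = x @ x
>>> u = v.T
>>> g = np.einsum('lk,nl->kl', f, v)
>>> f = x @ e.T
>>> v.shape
(37, 37)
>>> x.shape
(3, 3)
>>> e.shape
(37, 3)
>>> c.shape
(3,)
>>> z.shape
(3, 3)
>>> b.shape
(3,)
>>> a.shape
(37, 3)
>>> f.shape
(3, 37)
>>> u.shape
(37, 37)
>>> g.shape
(3, 37)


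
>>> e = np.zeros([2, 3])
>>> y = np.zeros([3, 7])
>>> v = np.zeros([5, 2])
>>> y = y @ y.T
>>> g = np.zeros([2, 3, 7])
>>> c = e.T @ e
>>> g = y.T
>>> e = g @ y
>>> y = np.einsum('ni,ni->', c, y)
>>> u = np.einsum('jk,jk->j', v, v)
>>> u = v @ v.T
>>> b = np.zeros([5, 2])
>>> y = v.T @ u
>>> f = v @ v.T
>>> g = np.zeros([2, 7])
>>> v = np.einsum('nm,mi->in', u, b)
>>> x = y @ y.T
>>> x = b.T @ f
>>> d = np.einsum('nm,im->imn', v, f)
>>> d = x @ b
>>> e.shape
(3, 3)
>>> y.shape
(2, 5)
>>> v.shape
(2, 5)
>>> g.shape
(2, 7)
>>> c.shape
(3, 3)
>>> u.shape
(5, 5)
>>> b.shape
(5, 2)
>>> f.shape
(5, 5)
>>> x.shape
(2, 5)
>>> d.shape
(2, 2)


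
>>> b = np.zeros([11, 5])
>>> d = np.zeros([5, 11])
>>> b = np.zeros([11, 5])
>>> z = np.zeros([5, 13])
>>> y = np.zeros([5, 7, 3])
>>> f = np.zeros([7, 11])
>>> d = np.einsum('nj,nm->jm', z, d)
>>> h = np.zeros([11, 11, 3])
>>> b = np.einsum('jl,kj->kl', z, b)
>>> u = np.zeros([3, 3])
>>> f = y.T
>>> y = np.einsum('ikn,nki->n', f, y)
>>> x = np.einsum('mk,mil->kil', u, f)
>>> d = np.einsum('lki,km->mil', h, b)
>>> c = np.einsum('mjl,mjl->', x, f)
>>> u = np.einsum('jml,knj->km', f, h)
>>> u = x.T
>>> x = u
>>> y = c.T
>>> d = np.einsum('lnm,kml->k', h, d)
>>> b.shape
(11, 13)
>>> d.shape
(13,)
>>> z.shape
(5, 13)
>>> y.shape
()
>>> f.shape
(3, 7, 5)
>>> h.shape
(11, 11, 3)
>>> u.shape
(5, 7, 3)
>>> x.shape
(5, 7, 3)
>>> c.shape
()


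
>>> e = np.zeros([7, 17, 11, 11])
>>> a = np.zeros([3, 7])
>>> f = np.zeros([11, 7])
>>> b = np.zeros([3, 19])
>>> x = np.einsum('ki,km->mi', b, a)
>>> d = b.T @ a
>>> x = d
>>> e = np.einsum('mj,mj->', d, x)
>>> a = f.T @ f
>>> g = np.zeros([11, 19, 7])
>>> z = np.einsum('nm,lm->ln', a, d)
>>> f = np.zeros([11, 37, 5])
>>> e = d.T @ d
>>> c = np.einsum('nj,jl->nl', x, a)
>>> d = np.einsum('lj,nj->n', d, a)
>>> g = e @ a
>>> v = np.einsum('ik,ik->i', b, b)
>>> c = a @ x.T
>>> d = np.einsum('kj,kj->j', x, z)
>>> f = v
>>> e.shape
(7, 7)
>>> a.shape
(7, 7)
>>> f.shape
(3,)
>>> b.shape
(3, 19)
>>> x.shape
(19, 7)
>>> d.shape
(7,)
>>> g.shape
(7, 7)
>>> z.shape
(19, 7)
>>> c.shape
(7, 19)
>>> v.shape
(3,)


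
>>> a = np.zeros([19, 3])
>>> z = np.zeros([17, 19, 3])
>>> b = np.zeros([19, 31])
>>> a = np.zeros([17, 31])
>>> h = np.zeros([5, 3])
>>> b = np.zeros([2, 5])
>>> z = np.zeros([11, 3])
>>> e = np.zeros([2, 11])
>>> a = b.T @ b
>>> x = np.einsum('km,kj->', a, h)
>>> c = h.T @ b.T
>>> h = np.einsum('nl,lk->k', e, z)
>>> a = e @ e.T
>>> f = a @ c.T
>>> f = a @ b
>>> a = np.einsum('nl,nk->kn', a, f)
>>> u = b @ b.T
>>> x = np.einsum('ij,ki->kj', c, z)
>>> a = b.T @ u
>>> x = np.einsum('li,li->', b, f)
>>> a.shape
(5, 2)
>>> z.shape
(11, 3)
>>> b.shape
(2, 5)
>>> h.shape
(3,)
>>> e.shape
(2, 11)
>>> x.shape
()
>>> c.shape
(3, 2)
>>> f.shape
(2, 5)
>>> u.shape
(2, 2)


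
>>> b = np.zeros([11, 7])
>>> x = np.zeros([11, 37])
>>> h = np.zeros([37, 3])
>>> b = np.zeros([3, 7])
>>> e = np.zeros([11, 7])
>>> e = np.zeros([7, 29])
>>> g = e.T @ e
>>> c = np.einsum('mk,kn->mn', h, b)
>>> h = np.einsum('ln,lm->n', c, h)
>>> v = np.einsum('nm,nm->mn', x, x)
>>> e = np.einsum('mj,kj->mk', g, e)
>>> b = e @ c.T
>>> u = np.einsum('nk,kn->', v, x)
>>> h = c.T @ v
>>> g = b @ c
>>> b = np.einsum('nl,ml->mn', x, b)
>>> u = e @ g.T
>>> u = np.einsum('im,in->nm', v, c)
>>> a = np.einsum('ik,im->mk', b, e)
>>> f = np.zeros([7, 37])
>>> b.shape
(29, 11)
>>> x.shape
(11, 37)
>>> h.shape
(7, 11)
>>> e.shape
(29, 7)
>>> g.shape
(29, 7)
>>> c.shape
(37, 7)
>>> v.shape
(37, 11)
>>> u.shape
(7, 11)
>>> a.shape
(7, 11)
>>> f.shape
(7, 37)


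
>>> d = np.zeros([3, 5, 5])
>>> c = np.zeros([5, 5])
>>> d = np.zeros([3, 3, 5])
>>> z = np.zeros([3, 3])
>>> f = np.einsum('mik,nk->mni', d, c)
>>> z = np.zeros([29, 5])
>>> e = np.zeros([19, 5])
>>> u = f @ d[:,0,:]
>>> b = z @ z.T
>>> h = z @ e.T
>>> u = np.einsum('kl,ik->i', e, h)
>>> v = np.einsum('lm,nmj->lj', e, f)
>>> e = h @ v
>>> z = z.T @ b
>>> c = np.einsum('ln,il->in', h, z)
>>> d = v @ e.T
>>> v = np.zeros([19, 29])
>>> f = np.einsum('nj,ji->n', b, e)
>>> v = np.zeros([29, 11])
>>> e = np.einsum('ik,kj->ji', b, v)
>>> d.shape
(19, 29)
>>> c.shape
(5, 19)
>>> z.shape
(5, 29)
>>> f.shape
(29,)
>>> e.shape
(11, 29)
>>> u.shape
(29,)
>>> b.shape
(29, 29)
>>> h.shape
(29, 19)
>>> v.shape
(29, 11)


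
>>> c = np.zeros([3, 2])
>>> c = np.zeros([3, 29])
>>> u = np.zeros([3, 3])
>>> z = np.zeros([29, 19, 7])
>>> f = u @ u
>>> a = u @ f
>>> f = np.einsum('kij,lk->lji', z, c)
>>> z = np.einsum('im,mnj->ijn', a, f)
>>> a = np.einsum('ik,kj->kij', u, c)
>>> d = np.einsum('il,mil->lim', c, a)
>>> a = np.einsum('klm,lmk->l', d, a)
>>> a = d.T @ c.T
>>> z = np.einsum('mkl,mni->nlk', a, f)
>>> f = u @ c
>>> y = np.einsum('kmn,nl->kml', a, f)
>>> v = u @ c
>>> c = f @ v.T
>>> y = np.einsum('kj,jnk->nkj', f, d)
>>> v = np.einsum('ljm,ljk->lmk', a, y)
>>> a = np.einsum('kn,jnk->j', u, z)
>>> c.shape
(3, 3)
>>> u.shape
(3, 3)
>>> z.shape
(7, 3, 3)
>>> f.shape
(3, 29)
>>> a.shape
(7,)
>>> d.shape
(29, 3, 3)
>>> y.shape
(3, 3, 29)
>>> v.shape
(3, 3, 29)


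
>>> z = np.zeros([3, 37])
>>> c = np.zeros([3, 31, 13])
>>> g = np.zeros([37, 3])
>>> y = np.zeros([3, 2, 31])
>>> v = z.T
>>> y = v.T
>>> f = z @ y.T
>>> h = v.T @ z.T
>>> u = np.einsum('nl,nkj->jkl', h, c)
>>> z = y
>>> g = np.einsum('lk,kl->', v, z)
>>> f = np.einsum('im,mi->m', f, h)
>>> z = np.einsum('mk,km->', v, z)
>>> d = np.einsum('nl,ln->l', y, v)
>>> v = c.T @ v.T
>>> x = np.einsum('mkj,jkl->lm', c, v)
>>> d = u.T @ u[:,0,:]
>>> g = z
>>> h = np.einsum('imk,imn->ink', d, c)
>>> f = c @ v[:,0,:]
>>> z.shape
()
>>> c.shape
(3, 31, 13)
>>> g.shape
()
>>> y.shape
(3, 37)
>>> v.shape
(13, 31, 37)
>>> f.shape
(3, 31, 37)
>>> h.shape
(3, 13, 3)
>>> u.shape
(13, 31, 3)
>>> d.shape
(3, 31, 3)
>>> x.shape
(37, 3)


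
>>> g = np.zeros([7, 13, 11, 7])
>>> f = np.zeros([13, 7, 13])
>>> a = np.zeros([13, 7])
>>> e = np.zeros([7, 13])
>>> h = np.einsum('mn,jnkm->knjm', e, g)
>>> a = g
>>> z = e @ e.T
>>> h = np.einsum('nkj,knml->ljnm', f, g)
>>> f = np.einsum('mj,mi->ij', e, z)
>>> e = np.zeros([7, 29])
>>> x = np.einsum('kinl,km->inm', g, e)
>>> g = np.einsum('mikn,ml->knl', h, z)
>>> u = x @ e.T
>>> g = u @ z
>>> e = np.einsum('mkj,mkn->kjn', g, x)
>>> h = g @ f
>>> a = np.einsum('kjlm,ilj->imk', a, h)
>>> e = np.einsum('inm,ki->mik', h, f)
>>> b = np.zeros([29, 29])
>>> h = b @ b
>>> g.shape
(13, 11, 7)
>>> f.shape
(7, 13)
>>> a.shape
(13, 7, 7)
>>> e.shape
(13, 13, 7)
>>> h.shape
(29, 29)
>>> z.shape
(7, 7)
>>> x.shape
(13, 11, 29)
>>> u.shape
(13, 11, 7)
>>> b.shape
(29, 29)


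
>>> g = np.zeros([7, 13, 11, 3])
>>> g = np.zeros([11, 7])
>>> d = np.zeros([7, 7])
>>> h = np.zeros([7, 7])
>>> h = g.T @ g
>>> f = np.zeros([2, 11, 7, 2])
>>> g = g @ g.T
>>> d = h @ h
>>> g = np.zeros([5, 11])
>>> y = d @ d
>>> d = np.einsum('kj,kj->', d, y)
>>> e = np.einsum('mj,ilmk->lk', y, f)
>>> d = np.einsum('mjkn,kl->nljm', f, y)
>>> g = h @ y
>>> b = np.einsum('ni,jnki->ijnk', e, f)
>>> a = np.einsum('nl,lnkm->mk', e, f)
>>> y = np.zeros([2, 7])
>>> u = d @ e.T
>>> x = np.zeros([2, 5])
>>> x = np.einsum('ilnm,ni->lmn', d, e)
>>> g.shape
(7, 7)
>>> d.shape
(2, 7, 11, 2)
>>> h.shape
(7, 7)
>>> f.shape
(2, 11, 7, 2)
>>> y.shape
(2, 7)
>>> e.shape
(11, 2)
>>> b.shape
(2, 2, 11, 7)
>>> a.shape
(2, 7)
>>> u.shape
(2, 7, 11, 11)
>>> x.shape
(7, 2, 11)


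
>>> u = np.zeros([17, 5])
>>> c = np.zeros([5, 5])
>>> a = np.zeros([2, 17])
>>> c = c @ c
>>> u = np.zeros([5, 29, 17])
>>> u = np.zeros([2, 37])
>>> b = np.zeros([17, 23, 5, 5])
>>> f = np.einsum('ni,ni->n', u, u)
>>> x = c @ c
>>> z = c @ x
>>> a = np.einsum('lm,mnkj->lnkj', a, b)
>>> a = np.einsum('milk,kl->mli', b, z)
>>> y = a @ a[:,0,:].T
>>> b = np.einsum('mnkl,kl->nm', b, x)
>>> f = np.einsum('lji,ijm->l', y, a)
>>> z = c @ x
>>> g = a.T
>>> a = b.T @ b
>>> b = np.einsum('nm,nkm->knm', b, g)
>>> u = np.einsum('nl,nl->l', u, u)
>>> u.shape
(37,)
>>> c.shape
(5, 5)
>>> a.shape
(17, 17)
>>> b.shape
(5, 23, 17)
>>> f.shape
(17,)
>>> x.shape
(5, 5)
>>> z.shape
(5, 5)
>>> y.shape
(17, 5, 17)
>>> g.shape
(23, 5, 17)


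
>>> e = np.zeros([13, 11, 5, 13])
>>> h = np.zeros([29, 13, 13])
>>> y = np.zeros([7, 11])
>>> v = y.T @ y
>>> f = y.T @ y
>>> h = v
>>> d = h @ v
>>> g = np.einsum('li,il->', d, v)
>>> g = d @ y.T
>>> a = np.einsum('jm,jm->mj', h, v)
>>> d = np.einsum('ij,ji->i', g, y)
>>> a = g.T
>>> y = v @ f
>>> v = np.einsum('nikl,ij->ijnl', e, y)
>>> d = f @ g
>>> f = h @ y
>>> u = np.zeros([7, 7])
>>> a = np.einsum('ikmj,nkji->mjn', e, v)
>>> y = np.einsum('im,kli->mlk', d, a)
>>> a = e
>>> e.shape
(13, 11, 5, 13)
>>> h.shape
(11, 11)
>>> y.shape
(7, 13, 5)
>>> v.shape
(11, 11, 13, 13)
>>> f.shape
(11, 11)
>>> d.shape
(11, 7)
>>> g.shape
(11, 7)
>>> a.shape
(13, 11, 5, 13)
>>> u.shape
(7, 7)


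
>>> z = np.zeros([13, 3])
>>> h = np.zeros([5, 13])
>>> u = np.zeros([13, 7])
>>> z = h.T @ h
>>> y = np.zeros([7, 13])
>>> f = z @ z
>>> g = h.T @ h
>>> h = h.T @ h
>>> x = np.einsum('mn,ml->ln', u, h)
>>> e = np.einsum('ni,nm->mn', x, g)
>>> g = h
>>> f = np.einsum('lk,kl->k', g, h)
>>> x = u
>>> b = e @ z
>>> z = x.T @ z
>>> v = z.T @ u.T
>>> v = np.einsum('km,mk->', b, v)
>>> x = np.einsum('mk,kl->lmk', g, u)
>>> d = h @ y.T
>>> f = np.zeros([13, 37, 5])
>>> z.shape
(7, 13)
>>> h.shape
(13, 13)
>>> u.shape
(13, 7)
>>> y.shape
(7, 13)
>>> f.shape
(13, 37, 5)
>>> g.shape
(13, 13)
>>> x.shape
(7, 13, 13)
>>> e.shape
(13, 13)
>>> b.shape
(13, 13)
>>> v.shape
()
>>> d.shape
(13, 7)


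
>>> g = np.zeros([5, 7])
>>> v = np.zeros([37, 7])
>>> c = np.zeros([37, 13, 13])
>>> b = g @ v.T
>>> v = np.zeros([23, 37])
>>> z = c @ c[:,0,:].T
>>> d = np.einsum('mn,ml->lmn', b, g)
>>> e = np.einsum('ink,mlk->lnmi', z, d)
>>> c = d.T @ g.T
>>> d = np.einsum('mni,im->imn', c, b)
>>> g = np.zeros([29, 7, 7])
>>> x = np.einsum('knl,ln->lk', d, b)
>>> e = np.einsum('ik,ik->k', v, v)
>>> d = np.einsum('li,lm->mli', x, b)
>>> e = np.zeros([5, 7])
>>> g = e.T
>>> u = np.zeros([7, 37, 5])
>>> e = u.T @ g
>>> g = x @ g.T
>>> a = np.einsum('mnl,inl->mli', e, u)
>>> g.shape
(5, 7)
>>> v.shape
(23, 37)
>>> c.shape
(37, 5, 5)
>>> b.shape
(5, 37)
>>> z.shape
(37, 13, 37)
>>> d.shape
(37, 5, 5)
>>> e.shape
(5, 37, 5)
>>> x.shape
(5, 5)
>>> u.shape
(7, 37, 5)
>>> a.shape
(5, 5, 7)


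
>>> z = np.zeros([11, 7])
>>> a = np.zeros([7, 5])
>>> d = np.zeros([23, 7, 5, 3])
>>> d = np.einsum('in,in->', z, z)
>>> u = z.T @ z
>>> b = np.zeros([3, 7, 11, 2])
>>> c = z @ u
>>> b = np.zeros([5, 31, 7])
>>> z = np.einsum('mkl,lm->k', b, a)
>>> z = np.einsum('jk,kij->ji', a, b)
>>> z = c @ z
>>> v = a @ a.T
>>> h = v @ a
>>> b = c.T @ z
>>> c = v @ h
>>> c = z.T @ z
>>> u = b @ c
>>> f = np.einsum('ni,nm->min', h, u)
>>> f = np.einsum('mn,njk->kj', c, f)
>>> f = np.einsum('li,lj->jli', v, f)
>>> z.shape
(11, 31)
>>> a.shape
(7, 5)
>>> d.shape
()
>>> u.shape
(7, 31)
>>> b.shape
(7, 31)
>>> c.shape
(31, 31)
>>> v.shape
(7, 7)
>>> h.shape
(7, 5)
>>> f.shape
(5, 7, 7)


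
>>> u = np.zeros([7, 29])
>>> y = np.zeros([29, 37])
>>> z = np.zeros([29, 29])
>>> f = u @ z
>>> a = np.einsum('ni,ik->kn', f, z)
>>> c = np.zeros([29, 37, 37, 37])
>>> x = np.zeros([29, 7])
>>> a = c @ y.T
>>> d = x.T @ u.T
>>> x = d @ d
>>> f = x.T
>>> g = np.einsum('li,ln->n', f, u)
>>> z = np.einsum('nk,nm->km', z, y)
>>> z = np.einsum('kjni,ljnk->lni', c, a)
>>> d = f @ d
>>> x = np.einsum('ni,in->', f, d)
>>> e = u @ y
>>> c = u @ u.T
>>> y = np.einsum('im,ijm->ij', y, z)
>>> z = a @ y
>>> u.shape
(7, 29)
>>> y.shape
(29, 37)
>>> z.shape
(29, 37, 37, 37)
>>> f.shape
(7, 7)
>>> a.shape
(29, 37, 37, 29)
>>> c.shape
(7, 7)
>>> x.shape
()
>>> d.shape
(7, 7)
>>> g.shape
(29,)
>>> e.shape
(7, 37)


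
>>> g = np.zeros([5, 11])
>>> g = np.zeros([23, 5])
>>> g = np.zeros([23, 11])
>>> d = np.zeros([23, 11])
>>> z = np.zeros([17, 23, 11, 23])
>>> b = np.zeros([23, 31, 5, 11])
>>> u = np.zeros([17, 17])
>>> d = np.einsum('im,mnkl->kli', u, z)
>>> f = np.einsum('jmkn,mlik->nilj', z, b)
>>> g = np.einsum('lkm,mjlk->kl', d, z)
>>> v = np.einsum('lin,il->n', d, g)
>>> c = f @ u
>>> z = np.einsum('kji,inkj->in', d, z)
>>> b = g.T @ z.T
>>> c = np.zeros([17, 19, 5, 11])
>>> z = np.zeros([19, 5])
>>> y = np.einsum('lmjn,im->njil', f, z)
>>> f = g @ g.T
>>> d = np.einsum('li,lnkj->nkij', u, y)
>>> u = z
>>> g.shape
(23, 11)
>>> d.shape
(31, 19, 17, 23)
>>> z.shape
(19, 5)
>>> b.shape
(11, 17)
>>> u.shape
(19, 5)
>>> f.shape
(23, 23)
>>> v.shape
(17,)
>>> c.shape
(17, 19, 5, 11)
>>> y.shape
(17, 31, 19, 23)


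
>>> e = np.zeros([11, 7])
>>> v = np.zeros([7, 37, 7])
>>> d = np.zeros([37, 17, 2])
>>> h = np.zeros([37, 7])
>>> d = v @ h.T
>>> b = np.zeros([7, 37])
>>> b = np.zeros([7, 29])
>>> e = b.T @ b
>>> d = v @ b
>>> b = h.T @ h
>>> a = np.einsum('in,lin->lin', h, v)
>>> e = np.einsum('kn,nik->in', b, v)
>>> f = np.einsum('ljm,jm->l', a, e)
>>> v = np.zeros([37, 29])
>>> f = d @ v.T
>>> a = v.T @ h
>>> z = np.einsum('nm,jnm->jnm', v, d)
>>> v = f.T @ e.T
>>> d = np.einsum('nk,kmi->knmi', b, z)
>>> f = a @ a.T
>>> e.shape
(37, 7)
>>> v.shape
(37, 37, 37)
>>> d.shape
(7, 7, 37, 29)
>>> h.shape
(37, 7)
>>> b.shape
(7, 7)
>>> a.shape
(29, 7)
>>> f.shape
(29, 29)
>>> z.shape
(7, 37, 29)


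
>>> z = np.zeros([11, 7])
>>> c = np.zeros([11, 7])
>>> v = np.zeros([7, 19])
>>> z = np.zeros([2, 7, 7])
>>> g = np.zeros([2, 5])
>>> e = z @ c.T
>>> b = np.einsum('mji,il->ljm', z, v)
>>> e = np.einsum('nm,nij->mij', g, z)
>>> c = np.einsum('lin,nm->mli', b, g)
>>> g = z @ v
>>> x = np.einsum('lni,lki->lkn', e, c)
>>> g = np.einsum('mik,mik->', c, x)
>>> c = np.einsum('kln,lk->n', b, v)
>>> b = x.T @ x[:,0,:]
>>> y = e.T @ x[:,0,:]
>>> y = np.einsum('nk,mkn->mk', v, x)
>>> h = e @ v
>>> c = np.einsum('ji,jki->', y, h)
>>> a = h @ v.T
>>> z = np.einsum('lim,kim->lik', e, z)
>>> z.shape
(5, 7, 2)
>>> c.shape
()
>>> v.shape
(7, 19)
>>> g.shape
()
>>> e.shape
(5, 7, 7)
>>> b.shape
(7, 19, 7)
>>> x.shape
(5, 19, 7)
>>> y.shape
(5, 19)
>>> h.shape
(5, 7, 19)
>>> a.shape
(5, 7, 7)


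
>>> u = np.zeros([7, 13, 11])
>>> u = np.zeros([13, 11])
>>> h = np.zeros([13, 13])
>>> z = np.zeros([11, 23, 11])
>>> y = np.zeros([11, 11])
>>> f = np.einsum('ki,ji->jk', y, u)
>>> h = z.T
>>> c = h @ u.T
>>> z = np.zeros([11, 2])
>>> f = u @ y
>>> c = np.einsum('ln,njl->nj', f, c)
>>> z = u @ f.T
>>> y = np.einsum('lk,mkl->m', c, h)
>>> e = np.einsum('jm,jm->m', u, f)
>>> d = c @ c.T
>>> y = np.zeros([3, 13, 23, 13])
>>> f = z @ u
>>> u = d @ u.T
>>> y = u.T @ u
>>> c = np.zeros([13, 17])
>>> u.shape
(11, 13)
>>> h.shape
(11, 23, 11)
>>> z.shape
(13, 13)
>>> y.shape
(13, 13)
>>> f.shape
(13, 11)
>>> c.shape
(13, 17)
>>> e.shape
(11,)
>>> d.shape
(11, 11)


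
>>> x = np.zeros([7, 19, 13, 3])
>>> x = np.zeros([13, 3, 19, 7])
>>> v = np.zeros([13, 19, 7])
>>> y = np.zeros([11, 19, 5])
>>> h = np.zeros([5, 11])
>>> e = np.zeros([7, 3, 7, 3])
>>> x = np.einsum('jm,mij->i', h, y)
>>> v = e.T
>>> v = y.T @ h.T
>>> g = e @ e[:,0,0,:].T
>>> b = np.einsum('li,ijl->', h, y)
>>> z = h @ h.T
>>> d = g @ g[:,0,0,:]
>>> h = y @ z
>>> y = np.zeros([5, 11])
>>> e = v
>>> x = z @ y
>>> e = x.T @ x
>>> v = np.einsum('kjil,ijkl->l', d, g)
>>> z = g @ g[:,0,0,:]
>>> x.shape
(5, 11)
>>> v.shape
(7,)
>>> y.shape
(5, 11)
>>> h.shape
(11, 19, 5)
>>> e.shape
(11, 11)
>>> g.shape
(7, 3, 7, 7)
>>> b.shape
()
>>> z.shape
(7, 3, 7, 7)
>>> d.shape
(7, 3, 7, 7)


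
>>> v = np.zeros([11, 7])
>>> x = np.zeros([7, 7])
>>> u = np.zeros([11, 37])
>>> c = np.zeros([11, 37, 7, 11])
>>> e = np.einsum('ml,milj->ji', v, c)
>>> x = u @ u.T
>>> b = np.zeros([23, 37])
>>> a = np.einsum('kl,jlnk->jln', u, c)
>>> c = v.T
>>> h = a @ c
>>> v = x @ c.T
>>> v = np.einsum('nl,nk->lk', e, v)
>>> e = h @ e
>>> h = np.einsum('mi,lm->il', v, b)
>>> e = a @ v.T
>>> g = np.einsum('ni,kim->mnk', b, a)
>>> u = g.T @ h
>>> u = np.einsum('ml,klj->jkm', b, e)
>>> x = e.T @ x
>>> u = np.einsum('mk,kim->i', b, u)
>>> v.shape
(37, 7)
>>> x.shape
(37, 37, 11)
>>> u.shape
(11,)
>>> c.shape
(7, 11)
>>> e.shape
(11, 37, 37)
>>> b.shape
(23, 37)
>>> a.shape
(11, 37, 7)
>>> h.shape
(7, 23)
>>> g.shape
(7, 23, 11)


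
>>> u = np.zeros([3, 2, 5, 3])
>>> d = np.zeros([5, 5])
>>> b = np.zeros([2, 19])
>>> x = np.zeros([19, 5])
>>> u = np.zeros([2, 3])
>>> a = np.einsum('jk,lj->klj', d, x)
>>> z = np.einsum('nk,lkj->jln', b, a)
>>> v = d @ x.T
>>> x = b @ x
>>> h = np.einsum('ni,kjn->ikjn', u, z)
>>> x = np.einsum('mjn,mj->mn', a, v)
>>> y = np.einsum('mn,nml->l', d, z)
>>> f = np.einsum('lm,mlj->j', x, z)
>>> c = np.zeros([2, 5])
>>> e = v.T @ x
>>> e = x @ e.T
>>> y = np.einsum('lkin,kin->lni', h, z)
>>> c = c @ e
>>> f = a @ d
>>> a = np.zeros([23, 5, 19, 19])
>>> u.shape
(2, 3)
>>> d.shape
(5, 5)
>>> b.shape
(2, 19)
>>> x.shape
(5, 5)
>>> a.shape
(23, 5, 19, 19)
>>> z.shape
(5, 5, 2)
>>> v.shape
(5, 19)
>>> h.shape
(3, 5, 5, 2)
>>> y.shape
(3, 2, 5)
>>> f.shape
(5, 19, 5)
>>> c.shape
(2, 19)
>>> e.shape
(5, 19)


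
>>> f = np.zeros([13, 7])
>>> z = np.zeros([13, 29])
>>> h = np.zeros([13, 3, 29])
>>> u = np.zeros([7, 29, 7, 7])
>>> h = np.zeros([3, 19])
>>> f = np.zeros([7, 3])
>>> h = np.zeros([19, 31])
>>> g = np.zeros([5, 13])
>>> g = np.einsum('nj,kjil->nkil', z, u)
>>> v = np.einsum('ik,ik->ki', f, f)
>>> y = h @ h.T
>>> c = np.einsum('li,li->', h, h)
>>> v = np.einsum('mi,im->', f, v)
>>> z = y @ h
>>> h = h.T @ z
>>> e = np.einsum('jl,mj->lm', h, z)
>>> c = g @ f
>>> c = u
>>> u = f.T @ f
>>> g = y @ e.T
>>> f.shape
(7, 3)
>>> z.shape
(19, 31)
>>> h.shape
(31, 31)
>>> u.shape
(3, 3)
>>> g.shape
(19, 31)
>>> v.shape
()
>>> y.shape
(19, 19)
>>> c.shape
(7, 29, 7, 7)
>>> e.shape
(31, 19)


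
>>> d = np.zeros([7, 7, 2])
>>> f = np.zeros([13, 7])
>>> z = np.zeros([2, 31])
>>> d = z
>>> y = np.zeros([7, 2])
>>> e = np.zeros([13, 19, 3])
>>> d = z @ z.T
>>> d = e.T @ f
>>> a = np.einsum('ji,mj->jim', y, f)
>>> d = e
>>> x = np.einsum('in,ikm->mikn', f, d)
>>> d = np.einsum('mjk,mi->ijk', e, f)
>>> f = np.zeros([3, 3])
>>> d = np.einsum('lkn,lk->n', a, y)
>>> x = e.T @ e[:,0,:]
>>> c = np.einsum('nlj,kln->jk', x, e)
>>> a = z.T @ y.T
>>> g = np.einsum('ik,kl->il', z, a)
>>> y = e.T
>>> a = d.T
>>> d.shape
(13,)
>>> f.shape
(3, 3)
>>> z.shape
(2, 31)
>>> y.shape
(3, 19, 13)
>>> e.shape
(13, 19, 3)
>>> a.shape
(13,)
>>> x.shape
(3, 19, 3)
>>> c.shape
(3, 13)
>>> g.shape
(2, 7)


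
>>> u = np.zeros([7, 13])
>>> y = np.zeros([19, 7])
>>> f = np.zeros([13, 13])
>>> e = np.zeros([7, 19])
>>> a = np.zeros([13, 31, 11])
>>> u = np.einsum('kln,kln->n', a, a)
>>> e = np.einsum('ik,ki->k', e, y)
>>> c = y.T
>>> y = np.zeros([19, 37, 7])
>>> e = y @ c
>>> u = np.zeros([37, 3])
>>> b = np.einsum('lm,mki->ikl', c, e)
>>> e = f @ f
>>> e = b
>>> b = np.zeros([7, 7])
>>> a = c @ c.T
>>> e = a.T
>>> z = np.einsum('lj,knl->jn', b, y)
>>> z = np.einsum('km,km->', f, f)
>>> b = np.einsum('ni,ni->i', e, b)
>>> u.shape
(37, 3)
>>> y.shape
(19, 37, 7)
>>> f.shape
(13, 13)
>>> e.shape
(7, 7)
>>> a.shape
(7, 7)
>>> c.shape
(7, 19)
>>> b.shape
(7,)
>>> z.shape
()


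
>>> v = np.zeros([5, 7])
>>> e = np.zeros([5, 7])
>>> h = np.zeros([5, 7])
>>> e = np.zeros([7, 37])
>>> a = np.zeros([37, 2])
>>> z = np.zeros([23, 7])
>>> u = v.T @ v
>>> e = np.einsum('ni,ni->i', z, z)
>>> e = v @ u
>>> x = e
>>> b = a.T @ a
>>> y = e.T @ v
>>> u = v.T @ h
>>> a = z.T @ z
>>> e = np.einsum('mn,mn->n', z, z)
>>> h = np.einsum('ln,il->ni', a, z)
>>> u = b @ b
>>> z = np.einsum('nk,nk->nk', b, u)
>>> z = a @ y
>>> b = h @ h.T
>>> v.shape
(5, 7)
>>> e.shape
(7,)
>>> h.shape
(7, 23)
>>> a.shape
(7, 7)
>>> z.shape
(7, 7)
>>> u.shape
(2, 2)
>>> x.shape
(5, 7)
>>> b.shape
(7, 7)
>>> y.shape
(7, 7)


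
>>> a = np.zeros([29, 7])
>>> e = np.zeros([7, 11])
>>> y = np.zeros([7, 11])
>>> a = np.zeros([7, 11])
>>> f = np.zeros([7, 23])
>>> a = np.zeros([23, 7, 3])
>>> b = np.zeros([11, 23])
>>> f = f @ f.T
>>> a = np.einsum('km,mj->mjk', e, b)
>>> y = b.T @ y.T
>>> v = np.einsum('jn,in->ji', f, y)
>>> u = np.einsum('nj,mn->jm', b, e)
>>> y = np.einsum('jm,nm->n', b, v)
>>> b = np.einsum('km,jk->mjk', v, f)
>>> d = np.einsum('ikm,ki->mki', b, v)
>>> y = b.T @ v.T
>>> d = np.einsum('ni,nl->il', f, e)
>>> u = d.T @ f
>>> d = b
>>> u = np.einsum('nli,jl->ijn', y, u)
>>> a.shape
(11, 23, 7)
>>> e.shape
(7, 11)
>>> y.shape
(7, 7, 7)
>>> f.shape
(7, 7)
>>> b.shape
(23, 7, 7)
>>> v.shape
(7, 23)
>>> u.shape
(7, 11, 7)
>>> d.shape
(23, 7, 7)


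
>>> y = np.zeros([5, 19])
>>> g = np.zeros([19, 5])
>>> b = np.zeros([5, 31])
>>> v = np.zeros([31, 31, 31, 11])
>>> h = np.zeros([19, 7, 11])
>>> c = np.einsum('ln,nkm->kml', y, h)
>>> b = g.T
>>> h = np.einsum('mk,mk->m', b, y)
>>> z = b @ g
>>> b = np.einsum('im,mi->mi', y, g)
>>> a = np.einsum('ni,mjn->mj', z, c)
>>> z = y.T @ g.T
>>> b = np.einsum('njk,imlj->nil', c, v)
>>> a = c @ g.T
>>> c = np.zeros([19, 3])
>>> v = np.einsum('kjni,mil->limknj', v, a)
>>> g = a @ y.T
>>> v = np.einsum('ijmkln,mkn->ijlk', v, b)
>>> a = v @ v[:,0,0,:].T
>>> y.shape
(5, 19)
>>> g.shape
(7, 11, 5)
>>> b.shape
(7, 31, 31)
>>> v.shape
(19, 11, 31, 31)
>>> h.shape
(5,)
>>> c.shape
(19, 3)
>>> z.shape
(19, 19)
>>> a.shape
(19, 11, 31, 19)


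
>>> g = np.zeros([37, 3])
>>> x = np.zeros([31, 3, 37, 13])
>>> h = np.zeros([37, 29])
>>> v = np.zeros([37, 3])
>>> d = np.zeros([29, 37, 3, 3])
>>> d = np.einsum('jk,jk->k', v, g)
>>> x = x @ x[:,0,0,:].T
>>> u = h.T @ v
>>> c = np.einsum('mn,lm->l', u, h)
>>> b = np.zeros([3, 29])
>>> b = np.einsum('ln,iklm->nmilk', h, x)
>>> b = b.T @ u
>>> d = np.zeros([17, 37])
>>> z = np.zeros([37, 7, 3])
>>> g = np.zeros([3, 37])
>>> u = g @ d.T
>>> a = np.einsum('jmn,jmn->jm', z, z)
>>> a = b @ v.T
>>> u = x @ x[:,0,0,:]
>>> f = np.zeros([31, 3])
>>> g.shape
(3, 37)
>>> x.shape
(31, 3, 37, 31)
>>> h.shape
(37, 29)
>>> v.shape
(37, 3)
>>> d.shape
(17, 37)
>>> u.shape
(31, 3, 37, 31)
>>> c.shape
(37,)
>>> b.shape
(3, 37, 31, 31, 3)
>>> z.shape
(37, 7, 3)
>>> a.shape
(3, 37, 31, 31, 37)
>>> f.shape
(31, 3)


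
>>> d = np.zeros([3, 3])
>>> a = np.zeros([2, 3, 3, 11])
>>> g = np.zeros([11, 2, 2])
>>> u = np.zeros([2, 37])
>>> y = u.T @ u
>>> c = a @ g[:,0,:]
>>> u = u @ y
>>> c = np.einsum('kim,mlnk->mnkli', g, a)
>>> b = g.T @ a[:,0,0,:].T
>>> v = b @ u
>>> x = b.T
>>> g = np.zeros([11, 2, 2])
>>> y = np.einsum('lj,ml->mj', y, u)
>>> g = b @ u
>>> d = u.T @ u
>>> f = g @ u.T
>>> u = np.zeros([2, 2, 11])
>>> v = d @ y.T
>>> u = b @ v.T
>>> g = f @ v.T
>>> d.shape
(37, 37)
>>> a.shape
(2, 3, 3, 11)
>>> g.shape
(2, 2, 37)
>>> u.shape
(2, 2, 37)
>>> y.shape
(2, 37)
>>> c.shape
(2, 3, 11, 3, 2)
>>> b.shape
(2, 2, 2)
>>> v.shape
(37, 2)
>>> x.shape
(2, 2, 2)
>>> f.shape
(2, 2, 2)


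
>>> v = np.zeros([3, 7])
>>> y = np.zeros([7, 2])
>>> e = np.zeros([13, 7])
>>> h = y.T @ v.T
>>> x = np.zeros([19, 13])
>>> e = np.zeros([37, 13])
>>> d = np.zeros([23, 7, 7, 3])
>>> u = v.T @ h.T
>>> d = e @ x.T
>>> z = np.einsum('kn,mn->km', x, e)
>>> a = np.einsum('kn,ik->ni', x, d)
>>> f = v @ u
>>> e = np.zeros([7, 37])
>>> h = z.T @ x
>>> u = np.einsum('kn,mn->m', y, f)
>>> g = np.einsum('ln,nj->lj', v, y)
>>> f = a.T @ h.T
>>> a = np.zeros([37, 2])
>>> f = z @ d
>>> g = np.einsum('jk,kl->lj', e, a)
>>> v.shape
(3, 7)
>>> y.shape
(7, 2)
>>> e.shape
(7, 37)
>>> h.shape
(37, 13)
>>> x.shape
(19, 13)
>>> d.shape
(37, 19)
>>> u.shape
(3,)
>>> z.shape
(19, 37)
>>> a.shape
(37, 2)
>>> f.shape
(19, 19)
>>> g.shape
(2, 7)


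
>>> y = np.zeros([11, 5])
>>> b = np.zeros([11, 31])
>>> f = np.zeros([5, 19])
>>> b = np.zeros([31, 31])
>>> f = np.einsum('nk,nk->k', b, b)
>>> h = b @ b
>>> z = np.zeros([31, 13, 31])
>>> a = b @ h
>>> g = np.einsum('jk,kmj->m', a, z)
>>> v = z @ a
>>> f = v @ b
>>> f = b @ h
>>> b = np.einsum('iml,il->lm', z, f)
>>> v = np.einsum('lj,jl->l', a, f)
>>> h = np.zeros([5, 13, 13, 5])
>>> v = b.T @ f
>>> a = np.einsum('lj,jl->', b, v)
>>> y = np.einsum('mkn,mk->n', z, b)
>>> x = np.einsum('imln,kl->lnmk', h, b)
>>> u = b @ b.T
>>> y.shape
(31,)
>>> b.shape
(31, 13)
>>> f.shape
(31, 31)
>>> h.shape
(5, 13, 13, 5)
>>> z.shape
(31, 13, 31)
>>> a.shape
()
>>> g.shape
(13,)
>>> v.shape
(13, 31)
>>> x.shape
(13, 5, 13, 31)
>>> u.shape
(31, 31)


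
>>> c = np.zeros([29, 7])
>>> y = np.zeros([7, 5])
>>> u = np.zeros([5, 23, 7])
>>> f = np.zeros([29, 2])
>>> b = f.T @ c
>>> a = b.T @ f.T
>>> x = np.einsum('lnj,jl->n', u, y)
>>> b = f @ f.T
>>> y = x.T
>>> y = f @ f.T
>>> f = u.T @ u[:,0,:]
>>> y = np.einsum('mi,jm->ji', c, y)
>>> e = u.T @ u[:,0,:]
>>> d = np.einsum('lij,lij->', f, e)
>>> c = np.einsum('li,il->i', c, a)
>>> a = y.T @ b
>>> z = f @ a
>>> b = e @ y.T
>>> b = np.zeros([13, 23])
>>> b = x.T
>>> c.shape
(7,)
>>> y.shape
(29, 7)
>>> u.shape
(5, 23, 7)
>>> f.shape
(7, 23, 7)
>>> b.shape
(23,)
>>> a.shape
(7, 29)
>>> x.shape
(23,)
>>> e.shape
(7, 23, 7)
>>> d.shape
()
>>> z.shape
(7, 23, 29)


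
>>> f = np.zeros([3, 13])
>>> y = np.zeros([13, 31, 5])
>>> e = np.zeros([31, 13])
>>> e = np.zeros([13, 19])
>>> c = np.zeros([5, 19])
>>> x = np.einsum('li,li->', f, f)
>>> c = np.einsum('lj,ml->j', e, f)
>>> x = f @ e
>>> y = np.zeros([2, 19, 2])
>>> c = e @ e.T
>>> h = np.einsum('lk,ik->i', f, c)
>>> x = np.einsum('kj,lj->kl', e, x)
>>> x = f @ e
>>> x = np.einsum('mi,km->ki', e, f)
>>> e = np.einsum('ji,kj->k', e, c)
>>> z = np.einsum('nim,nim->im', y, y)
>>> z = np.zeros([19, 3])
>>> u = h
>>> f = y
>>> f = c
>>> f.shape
(13, 13)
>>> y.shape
(2, 19, 2)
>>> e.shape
(13,)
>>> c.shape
(13, 13)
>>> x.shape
(3, 19)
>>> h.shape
(13,)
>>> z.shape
(19, 3)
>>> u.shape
(13,)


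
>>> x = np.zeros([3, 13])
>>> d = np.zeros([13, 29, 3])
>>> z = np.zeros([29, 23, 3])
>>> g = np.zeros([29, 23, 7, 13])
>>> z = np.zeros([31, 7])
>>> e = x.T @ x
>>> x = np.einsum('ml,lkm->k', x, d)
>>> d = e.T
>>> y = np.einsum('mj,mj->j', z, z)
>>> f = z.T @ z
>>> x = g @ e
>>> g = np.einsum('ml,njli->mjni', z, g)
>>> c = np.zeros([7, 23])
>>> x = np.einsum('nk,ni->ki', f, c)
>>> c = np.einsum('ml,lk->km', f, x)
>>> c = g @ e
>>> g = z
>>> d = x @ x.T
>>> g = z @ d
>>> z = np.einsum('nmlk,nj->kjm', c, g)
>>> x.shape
(7, 23)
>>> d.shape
(7, 7)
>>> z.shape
(13, 7, 23)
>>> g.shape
(31, 7)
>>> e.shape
(13, 13)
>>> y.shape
(7,)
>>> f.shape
(7, 7)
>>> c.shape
(31, 23, 29, 13)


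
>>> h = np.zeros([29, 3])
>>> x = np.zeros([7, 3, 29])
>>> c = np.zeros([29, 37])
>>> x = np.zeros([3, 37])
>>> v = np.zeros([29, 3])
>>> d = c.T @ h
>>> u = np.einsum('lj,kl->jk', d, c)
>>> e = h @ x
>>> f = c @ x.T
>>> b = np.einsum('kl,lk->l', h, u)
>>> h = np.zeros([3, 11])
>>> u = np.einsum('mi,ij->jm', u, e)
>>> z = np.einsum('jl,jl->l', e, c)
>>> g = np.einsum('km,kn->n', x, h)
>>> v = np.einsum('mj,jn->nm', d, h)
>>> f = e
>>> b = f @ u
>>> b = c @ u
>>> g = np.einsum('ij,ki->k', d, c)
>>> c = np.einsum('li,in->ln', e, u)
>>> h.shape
(3, 11)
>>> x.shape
(3, 37)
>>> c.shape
(29, 3)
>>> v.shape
(11, 37)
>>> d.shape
(37, 3)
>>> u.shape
(37, 3)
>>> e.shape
(29, 37)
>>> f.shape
(29, 37)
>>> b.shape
(29, 3)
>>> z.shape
(37,)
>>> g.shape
(29,)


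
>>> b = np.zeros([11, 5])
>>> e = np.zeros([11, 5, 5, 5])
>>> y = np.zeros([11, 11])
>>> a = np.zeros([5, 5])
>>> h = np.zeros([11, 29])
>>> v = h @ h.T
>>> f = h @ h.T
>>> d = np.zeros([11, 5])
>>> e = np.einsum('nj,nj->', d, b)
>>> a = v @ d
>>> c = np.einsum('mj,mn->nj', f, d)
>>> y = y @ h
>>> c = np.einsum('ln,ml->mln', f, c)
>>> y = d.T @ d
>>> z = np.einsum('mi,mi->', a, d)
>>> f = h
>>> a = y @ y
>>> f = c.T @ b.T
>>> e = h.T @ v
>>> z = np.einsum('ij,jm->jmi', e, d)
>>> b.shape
(11, 5)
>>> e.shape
(29, 11)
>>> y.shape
(5, 5)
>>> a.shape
(5, 5)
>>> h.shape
(11, 29)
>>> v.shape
(11, 11)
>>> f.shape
(11, 11, 11)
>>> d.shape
(11, 5)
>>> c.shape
(5, 11, 11)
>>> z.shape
(11, 5, 29)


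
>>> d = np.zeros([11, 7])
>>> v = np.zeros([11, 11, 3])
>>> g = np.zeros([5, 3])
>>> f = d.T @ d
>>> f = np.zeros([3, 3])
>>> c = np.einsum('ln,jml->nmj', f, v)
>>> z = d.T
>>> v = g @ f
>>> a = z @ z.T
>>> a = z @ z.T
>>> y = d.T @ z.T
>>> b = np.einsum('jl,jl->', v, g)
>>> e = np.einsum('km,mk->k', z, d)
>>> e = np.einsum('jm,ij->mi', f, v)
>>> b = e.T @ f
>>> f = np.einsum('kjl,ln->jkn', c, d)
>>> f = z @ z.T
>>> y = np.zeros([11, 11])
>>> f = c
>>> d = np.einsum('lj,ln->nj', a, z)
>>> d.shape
(11, 7)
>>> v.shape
(5, 3)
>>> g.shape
(5, 3)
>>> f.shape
(3, 11, 11)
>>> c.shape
(3, 11, 11)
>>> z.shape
(7, 11)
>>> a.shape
(7, 7)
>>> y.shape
(11, 11)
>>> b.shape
(5, 3)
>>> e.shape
(3, 5)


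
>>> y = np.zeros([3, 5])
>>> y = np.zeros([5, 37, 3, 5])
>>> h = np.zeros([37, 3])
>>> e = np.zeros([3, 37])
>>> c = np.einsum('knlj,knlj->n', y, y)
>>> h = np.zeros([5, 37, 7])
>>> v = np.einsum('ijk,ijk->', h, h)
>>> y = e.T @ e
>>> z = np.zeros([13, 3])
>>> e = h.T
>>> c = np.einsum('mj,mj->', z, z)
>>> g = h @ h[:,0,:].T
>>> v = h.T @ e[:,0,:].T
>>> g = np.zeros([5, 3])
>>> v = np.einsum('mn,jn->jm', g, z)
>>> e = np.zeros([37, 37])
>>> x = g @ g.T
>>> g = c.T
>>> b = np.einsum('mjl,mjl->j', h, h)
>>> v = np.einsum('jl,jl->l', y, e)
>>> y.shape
(37, 37)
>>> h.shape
(5, 37, 7)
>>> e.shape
(37, 37)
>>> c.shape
()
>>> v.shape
(37,)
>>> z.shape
(13, 3)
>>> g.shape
()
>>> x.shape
(5, 5)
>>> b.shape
(37,)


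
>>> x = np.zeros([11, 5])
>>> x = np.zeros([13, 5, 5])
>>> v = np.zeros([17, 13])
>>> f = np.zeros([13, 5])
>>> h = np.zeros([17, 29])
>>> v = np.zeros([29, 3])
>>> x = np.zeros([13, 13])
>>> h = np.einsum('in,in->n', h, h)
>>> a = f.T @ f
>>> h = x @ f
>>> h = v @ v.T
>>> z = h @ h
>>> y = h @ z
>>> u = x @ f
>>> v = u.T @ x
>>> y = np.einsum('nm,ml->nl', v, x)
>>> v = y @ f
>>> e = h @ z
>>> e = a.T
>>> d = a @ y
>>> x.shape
(13, 13)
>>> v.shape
(5, 5)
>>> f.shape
(13, 5)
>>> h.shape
(29, 29)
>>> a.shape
(5, 5)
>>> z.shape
(29, 29)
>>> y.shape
(5, 13)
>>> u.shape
(13, 5)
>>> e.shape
(5, 5)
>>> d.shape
(5, 13)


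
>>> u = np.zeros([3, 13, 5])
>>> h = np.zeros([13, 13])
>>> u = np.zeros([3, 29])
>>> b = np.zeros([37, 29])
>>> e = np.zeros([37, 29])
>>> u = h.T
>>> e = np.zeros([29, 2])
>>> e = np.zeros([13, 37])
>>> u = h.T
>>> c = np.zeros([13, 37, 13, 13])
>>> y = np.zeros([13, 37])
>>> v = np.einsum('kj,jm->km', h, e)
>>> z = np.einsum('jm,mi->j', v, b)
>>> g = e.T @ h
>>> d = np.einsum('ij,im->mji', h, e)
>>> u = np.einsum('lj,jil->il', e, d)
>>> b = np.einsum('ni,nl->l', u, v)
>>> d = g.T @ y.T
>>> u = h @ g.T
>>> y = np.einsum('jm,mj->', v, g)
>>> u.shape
(13, 37)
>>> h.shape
(13, 13)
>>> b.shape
(37,)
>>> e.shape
(13, 37)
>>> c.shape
(13, 37, 13, 13)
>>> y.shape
()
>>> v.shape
(13, 37)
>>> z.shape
(13,)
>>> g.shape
(37, 13)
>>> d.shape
(13, 13)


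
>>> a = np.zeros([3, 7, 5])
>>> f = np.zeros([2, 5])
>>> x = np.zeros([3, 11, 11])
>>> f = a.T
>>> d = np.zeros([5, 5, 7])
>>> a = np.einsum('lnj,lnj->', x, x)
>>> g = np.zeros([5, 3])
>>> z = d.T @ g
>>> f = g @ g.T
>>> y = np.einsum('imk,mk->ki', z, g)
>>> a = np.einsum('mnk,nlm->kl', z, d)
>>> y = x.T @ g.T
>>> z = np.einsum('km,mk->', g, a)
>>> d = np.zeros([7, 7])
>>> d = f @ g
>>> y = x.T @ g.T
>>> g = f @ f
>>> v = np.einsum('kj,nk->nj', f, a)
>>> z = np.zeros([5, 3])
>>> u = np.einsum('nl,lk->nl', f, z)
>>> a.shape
(3, 5)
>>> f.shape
(5, 5)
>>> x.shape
(3, 11, 11)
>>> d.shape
(5, 3)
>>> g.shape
(5, 5)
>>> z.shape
(5, 3)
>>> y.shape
(11, 11, 5)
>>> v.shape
(3, 5)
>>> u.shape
(5, 5)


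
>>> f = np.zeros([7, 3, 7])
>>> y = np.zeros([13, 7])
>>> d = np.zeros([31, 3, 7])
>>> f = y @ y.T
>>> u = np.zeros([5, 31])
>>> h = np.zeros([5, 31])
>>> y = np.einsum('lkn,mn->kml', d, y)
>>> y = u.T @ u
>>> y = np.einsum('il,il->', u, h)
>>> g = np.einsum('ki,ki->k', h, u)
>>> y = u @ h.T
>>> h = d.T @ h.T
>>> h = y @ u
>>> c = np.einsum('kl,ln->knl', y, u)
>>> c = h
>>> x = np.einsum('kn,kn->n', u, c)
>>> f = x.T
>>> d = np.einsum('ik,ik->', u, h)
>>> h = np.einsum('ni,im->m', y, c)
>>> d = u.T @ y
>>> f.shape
(31,)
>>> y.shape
(5, 5)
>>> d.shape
(31, 5)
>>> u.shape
(5, 31)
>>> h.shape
(31,)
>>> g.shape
(5,)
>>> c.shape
(5, 31)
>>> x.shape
(31,)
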